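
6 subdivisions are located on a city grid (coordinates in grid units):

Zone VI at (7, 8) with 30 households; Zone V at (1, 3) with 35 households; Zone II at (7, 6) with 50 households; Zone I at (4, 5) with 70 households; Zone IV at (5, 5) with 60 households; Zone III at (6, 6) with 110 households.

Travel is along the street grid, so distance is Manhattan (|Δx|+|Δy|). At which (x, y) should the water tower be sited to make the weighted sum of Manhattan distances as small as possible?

Manhattan distance separates: Σwᵢ(|x−xᵢ|+|y−yᵢ|) = Σwᵢ|x−xᵢ| + Σwᵢ|y−yᵢ|, so x and y are optimised independently as 1-D weighted medians.
Total weight W = 355; half = 177.5.
x-coordinate, sorted with cumulative weight:
  x=1 (Zone V, w=35) cum 35
  x=4 (Zone I, w=70) cum 105
  x=5 (Zone IV, w=60) cum 165
  x=6 (Zone III, w=110) cum 275  ← median
  x=7 (Zone VI, w=30) cum 305
  x=7 (Zone II, w=50) cum 355
⇒ x* = 6
y-coordinate, sorted with cumulative weight:
  y=3 (Zone V, w=35) cum 35
  y=5 (Zone I, w=70) cum 105
  y=5 (Zone IV, w=60) cum 165
  y=6 (Zone II, w=50) cum 215  ← median
  y=6 (Zone III, w=110) cum 325
  y=8 (Zone VI, w=30) cum 355
⇒ y* = 6

(6, 6)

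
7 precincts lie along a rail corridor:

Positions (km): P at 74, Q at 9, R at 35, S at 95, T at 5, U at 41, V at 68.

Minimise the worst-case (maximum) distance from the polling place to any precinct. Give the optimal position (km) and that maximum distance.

The 1-center on a line is the midpoint of the two extreme points: leftmost at 5, rightmost at 95.
Optimal location = (5 + 95)/2 = 50; maximum distance = (95 − 5)/2 = 45.

location 50, max distance 45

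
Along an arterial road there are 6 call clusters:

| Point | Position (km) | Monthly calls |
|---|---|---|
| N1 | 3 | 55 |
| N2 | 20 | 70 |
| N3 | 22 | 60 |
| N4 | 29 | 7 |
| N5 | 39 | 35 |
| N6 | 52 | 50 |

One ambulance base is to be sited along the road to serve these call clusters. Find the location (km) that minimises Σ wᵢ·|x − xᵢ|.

For a sum of weighted absolute distances on a line, the optimum is the weighted median (not the mean). Total weight W = 277; half-weight = 138.5.
Sort by position and accumulate weight:
  km 3 (N1, w=55) → cum 55
  km 20 (N2, w=70) → cum 125
  km 22 (N3, w=60) → cum 185  ≥ 138.5 → median here
  km 29 (N4, w=7) → cum 192
  km 39 (N5, w=35) → cum 227
  km 52 (N6, w=50) → cum 277
Optimal location: km 22.

x = 22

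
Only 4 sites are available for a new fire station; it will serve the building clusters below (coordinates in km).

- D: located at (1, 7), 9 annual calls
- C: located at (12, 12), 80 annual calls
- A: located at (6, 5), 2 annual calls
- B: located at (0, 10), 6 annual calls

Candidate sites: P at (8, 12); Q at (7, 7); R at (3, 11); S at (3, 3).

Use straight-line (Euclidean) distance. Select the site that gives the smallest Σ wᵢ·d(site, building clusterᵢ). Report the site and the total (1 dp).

Total weighted distance at each candidate:
  P (8, 12): total = 461.5
  Q (7, 7): total = 669.9
  R (3, 11): total = 797.1
  S (3, 3): total = 1111.4
Minimum is at P with total 461.5 km.

P, total 461.5 km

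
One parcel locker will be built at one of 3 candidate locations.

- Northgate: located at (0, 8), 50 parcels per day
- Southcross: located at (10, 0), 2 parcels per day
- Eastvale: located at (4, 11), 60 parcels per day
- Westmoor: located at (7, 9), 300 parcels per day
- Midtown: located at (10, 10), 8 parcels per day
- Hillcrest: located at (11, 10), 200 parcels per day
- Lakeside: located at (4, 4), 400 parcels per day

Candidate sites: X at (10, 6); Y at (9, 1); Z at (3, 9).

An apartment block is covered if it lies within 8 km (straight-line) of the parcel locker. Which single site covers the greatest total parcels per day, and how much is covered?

X, covering 970

Coverage radius r = 8 km; a point is covered iff (Δx)²+(Δy)² ≤ 8² = 64.
  X (10, 6): covers {Southcross, Eastvale, Westmoor, Midtown, Hillcrest, Lakeside} → 970
  Y (9, 1): covers {Southcross, Lakeside} → 402
  Z (3, 9): covers {Northgate, Eastvale, Westmoor, Midtown, Lakeside} → 818
Maximum coverage at X: 970 parcels per day.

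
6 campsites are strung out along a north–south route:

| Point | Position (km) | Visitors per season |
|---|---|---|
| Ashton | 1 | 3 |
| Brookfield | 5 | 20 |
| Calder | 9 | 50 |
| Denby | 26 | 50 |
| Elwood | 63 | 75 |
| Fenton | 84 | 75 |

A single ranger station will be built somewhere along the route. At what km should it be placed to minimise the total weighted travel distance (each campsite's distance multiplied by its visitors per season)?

x = 63

For a sum of weighted absolute distances on a line, the optimum is the weighted median (not the mean). Total weight W = 273; half-weight = 136.5.
Sort by position and accumulate weight:
  km 1 (Ashton, w=3) → cum 3
  km 5 (Brookfield, w=20) → cum 23
  km 9 (Calder, w=50) → cum 73
  km 26 (Denby, w=50) → cum 123
  km 63 (Elwood, w=75) → cum 198  ≥ 136.5 → median here
  km 84 (Fenton, w=75) → cum 273
Optimal location: km 63.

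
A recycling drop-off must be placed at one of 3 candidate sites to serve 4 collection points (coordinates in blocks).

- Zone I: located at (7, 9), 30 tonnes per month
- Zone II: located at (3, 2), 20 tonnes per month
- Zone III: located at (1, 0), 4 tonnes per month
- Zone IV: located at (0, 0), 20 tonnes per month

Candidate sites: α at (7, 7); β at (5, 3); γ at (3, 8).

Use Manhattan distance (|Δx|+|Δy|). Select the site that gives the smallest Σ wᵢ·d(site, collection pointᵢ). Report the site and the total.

β, total 488 blocks

Total weighted distance at each candidate:
  α (7, 7): total = 572
  β (5, 3): total = 488
  γ (3, 8): total = 530
Minimum is at β with total 488 blocks.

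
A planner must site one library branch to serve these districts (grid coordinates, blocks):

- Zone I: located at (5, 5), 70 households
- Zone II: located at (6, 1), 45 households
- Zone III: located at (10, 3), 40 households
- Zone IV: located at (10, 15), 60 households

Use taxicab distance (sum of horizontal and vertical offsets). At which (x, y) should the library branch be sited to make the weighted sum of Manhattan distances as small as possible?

(6, 5)

Manhattan distance separates: Σwᵢ(|x−xᵢ|+|y−yᵢ|) = Σwᵢ|x−xᵢ| + Σwᵢ|y−yᵢ|, so x and y are optimised independently as 1-D weighted medians.
Total weight W = 215; half = 107.5.
x-coordinate, sorted with cumulative weight:
  x=5 (Zone I, w=70) cum 70
  x=6 (Zone II, w=45) cum 115  ← median
  x=10 (Zone III, w=40) cum 155
  x=10 (Zone IV, w=60) cum 215
⇒ x* = 6
y-coordinate, sorted with cumulative weight:
  y=1 (Zone II, w=45) cum 45
  y=3 (Zone III, w=40) cum 85
  y=5 (Zone I, w=70) cum 155  ← median
  y=15 (Zone IV, w=60) cum 215
⇒ y* = 5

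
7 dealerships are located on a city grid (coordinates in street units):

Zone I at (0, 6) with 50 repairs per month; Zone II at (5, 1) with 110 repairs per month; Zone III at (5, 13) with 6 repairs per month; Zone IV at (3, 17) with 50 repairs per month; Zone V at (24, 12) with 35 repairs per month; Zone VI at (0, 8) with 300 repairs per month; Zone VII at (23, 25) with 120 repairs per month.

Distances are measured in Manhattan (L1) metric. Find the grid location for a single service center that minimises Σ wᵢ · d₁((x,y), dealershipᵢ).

(0, 8)

Manhattan distance separates: Σwᵢ(|x−xᵢ|+|y−yᵢ|) = Σwᵢ|x−xᵢ| + Σwᵢ|y−yᵢ|, so x and y are optimised independently as 1-D weighted medians.
Total weight W = 671; half = 335.5.
x-coordinate, sorted with cumulative weight:
  x=0 (Zone I, w=50) cum 50
  x=0 (Zone VI, w=300) cum 350  ← median
  x=3 (Zone IV, w=50) cum 400
  x=5 (Zone II, w=110) cum 510
  x=5 (Zone III, w=6) cum 516
  x=23 (Zone VII, w=120) cum 636
  x=24 (Zone V, w=35) cum 671
⇒ x* = 0
y-coordinate, sorted with cumulative weight:
  y=1 (Zone II, w=110) cum 110
  y=6 (Zone I, w=50) cum 160
  y=8 (Zone VI, w=300) cum 460  ← median
  y=12 (Zone V, w=35) cum 495
  y=13 (Zone III, w=6) cum 501
  y=17 (Zone IV, w=50) cum 551
  y=25 (Zone VII, w=120) cum 671
⇒ y* = 8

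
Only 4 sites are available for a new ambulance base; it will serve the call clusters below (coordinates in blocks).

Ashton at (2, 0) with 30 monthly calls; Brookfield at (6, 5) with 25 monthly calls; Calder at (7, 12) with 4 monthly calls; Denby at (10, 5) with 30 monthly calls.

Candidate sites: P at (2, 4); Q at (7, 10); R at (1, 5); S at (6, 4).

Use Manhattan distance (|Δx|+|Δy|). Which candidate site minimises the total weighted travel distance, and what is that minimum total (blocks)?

Total weighted distance at each candidate:
  P (2, 4): total = 567
  Q (7, 10): total = 848
  R (1, 5): total = 627
  S (6, 4): total = 451
Minimum is at S with total 451 blocks.

S, total 451 blocks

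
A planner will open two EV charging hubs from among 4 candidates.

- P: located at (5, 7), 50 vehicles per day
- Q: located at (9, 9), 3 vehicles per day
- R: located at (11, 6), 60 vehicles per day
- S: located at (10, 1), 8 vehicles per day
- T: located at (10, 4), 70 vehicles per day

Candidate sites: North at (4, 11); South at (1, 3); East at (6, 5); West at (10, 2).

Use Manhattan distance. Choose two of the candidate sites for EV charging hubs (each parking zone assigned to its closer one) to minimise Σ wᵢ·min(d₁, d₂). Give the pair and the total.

{East, West}, total 619

Evaluate every pair (each demand assigned to the nearer of the two):
  {East, West}: total = 619
  {North, West}: total = 719
  {South, West}: total = 872
  {North, East}: total = 945
  {South, East}: total = 945
  {North, South}: total = 1779
Best pair: {East, West} with total 619.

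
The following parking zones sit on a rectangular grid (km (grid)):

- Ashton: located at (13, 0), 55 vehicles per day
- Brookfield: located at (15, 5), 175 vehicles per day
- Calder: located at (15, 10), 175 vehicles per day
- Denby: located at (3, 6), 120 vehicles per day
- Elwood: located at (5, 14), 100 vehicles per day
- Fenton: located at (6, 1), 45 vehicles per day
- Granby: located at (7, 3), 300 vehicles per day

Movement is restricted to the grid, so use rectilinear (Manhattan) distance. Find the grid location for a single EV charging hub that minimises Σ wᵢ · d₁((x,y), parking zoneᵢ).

Manhattan distance separates: Σwᵢ(|x−xᵢ|+|y−yᵢ|) = Σwᵢ|x−xᵢ| + Σwᵢ|y−yᵢ|, so x and y are optimised independently as 1-D weighted medians.
Total weight W = 970; half = 485.
x-coordinate, sorted with cumulative weight:
  x=3 (Denby, w=120) cum 120
  x=5 (Elwood, w=100) cum 220
  x=6 (Fenton, w=45) cum 265
  x=7 (Granby, w=300) cum 565  ← median
  x=13 (Ashton, w=55) cum 620
  x=15 (Brookfield, w=175) cum 795
  x=15 (Calder, w=175) cum 970
⇒ x* = 7
y-coordinate, sorted with cumulative weight:
  y=0 (Ashton, w=55) cum 55
  y=1 (Fenton, w=45) cum 100
  y=3 (Granby, w=300) cum 400
  y=5 (Brookfield, w=175) cum 575  ← median
  y=6 (Denby, w=120) cum 695
  y=10 (Calder, w=175) cum 870
  y=14 (Elwood, w=100) cum 970
⇒ y* = 5

(7, 5)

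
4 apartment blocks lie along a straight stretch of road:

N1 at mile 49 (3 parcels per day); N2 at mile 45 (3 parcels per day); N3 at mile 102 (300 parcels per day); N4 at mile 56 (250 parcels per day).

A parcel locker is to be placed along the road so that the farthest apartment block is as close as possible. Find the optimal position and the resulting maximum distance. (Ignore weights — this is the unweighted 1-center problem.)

The 1-center on a line is the midpoint of the two extreme points: leftmost at 45, rightmost at 102.
Optimal location = (45 + 102)/2 = 73.5; maximum distance = (102 − 45)/2 = 28.5.

location 73.5, max distance 28.5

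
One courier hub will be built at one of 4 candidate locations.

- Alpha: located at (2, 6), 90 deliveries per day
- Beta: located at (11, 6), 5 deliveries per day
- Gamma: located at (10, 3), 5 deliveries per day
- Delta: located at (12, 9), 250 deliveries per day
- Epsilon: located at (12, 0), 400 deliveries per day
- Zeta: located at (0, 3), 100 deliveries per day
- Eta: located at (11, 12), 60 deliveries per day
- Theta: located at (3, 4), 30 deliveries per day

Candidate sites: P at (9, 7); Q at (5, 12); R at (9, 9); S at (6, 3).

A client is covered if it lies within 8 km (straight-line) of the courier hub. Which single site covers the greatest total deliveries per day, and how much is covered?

P, covering 840

Coverage radius r = 8 km; a point is covered iff (Δx)²+(Δy)² ≤ 8² = 64.
  P (9, 7): covers {Alpha, Beta, Gamma, Delta, Epsilon, Eta, Theta} → 840
  Q (5, 12): covers {Alpha, Delta, Eta} → 400
  R (9, 9): covers {Alpha, Beta, Gamma, Delta, Eta, Theta} → 440
  S (6, 3): covers {Alpha, Beta, Gamma, Epsilon, Zeta, Theta} → 630
Maximum coverage at P: 840 deliveries per day.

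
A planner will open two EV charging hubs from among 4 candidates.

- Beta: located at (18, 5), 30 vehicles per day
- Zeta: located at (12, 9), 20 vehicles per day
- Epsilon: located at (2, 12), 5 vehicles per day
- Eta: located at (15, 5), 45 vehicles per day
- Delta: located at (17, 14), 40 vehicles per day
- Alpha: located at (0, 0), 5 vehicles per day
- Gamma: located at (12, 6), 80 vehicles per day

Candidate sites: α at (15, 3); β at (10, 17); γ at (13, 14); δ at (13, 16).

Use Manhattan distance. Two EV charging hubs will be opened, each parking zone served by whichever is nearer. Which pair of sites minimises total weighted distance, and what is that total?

{α, γ}, total 1155

Evaluate every pair (each demand assigned to the nearer of the two):
  {α, γ}: total = 1155
  {α, δ}: total = 1285
  {α, β}: total = 1455
  {β, γ}: total = 2115
  {γ, δ}: total = 2115
  {β, δ}: total = 2545
Best pair: {α, γ} with total 1155.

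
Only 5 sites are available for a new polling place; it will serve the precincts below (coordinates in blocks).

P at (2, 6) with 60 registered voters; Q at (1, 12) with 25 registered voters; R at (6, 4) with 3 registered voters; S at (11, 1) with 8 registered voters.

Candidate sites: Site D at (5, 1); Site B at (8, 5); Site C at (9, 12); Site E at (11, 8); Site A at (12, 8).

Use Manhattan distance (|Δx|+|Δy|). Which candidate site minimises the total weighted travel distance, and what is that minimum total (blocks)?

Site B, total 835 blocks

Total weighted distance at each candidate:
  Site D (5, 1): total = 915
  Site B (8, 5): total = 835
  Site C (9, 12): total = 1117
  Site E (11, 8): total = 1093
  Site A (12, 8): total = 1189
Minimum is at Site B with total 835 blocks.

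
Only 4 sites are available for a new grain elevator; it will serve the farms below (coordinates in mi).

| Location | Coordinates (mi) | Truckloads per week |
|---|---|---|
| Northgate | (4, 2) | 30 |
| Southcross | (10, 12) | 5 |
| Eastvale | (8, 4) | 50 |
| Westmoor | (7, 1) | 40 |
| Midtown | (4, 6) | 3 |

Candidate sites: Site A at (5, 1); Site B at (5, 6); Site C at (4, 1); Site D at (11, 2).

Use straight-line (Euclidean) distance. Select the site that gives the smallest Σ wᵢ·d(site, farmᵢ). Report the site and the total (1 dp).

Total weighted distance at each candidate:
  Site A (5, 1): total = 410.3
  Site B (5, 6): total = 561.4
  Site C (4, 1): total = 477.6
  Site D (11, 2): total = 629.6
Minimum is at Site A with total 410.3 mi.

Site A, total 410.3 mi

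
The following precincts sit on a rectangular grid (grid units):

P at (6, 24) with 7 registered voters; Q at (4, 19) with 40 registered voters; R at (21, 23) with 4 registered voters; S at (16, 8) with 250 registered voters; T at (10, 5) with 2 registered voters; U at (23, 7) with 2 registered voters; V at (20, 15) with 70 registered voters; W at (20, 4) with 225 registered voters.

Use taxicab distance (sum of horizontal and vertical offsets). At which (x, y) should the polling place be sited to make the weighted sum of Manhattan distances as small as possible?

Manhattan distance separates: Σwᵢ(|x−xᵢ|+|y−yᵢ|) = Σwᵢ|x−xᵢ| + Σwᵢ|y−yᵢ|, so x and y are optimised independently as 1-D weighted medians.
Total weight W = 600; half = 300.
x-coordinate, sorted with cumulative weight:
  x=4 (Q, w=40) cum 40
  x=6 (P, w=7) cum 47
  x=10 (T, w=2) cum 49
  x=16 (S, w=250) cum 299
  x=20 (V, w=70) cum 369  ← median
  x=20 (W, w=225) cum 594
  x=21 (R, w=4) cum 598
  x=23 (U, w=2) cum 600
⇒ x* = 20
y-coordinate, sorted with cumulative weight:
  y=4 (W, w=225) cum 225
  y=5 (T, w=2) cum 227
  y=7 (U, w=2) cum 229
  y=8 (S, w=250) cum 479  ← median
  y=15 (V, w=70) cum 549
  y=19 (Q, w=40) cum 589
  y=23 (R, w=4) cum 593
  y=24 (P, w=7) cum 600
⇒ y* = 8

(20, 8)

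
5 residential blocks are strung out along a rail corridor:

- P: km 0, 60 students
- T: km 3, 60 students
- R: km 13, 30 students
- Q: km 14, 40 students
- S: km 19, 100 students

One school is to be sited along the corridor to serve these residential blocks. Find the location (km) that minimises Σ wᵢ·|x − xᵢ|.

For a sum of weighted absolute distances on a line, the optimum is the weighted median (not the mean). Total weight W = 290; half-weight = 145.
Sort by position and accumulate weight:
  km 0 (P, w=60) → cum 60
  km 3 (T, w=60) → cum 120
  km 13 (R, w=30) → cum 150  ≥ 145 → median here
  km 14 (Q, w=40) → cum 190
  km 19 (S, w=100) → cum 290
Optimal location: km 13.

x = 13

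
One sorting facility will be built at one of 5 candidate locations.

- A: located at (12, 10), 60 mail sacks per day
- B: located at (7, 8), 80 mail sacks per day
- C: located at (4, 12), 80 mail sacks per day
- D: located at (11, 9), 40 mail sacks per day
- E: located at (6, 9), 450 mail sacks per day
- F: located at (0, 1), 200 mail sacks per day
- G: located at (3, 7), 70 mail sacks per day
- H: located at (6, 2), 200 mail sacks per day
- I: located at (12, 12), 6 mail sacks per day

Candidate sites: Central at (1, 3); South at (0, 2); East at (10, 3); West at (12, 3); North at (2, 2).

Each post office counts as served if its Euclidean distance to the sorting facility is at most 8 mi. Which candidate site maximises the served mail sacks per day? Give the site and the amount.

Central, covering 1000

Coverage radius r = 8 mi; a point is covered iff (Δx)²+(Δy)² ≤ 8² = 64.
  Central (1, 3): covers {B, E, F, G, H} → 1000
  South (0, 2): covers {F, G, H} → 470
  East (10, 3): covers {A, B, D, E, H} → 830
  West (12, 3): covers {A, B, D, H} → 380
  North (2, 2): covers {B, F, G, H} → 550
Maximum coverage at Central: 1000 mail sacks per day.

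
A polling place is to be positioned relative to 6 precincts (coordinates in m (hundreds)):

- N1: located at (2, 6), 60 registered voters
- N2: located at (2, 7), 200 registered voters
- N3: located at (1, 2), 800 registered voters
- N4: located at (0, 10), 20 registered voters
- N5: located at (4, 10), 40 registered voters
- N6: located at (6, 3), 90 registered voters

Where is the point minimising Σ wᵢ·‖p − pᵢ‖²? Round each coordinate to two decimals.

(1.67, 3.50)

The minimiser of Σwᵢ‖p−pᵢ‖² is the weighted centroid p* = (Σwᵢpᵢ)/(Σwᵢ).
Σwᵢ = 1210.
Σwᵢxᵢ = 60·2 + 200·2 + 800·1 + 20·0 + 40·4 + 90·6 = 2020.
Σwᵢyᵢ = 60·6 + 200·7 + 800·2 + 20·10 + 40·10 + 90·3 = 4230.
x* = 2020/1210 = 1.67, y* = 4230/1210 = 3.50.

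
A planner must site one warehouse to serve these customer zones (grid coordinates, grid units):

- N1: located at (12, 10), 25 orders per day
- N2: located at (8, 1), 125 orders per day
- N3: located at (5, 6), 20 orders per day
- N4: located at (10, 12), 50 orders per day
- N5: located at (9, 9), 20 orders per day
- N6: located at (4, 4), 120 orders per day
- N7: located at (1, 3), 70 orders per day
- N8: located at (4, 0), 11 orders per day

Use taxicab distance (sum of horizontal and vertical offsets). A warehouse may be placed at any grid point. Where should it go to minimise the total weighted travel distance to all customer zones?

(5, 4)

Manhattan distance separates: Σwᵢ(|x−xᵢ|+|y−yᵢ|) = Σwᵢ|x−xᵢ| + Σwᵢ|y−yᵢ|, so x and y are optimised independently as 1-D weighted medians.
Total weight W = 441; half = 220.5.
x-coordinate, sorted with cumulative weight:
  x=1 (N7, w=70) cum 70
  x=4 (N6, w=120) cum 190
  x=4 (N8, w=11) cum 201
  x=5 (N3, w=20) cum 221  ← median
  x=8 (N2, w=125) cum 346
  x=9 (N5, w=20) cum 366
  x=10 (N4, w=50) cum 416
  x=12 (N1, w=25) cum 441
⇒ x* = 5
y-coordinate, sorted with cumulative weight:
  y=0 (N8, w=11) cum 11
  y=1 (N2, w=125) cum 136
  y=3 (N7, w=70) cum 206
  y=4 (N6, w=120) cum 326  ← median
  y=6 (N3, w=20) cum 346
  y=9 (N5, w=20) cum 366
  y=10 (N1, w=25) cum 391
  y=12 (N4, w=50) cum 441
⇒ y* = 4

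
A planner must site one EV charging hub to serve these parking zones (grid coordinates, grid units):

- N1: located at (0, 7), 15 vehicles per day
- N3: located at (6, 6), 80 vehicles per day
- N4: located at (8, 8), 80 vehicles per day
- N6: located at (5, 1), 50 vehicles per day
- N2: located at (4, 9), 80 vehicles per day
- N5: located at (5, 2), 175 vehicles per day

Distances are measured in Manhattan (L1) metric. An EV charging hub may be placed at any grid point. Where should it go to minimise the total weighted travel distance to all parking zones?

(5, 6)

Manhattan distance separates: Σwᵢ(|x−xᵢ|+|y−yᵢ|) = Σwᵢ|x−xᵢ| + Σwᵢ|y−yᵢ|, so x and y are optimised independently as 1-D weighted medians.
Total weight W = 480; half = 240.
x-coordinate, sorted with cumulative weight:
  x=0 (N1, w=15) cum 15
  x=4 (N2, w=80) cum 95
  x=5 (N6, w=50) cum 145
  x=5 (N5, w=175) cum 320  ← median
  x=6 (N3, w=80) cum 400
  x=8 (N4, w=80) cum 480
⇒ x* = 5
y-coordinate, sorted with cumulative weight:
  y=1 (N6, w=50) cum 50
  y=2 (N5, w=175) cum 225
  y=6 (N3, w=80) cum 305  ← median
  y=7 (N1, w=15) cum 320
  y=8 (N4, w=80) cum 400
  y=9 (N2, w=80) cum 480
⇒ y* = 6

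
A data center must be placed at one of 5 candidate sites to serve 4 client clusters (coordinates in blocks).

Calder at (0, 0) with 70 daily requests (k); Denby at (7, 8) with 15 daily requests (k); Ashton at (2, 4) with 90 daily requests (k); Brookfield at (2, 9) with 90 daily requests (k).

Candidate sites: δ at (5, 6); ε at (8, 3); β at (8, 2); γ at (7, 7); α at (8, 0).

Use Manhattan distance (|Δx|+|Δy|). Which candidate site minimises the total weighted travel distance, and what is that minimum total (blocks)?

Total weighted distance at each candidate:
  δ (5, 6): total = 1820
  ε (8, 3): total = 2570
  β (8, 2): total = 2695
  γ (7, 7): total = 2345
  α (8, 0): total = 2945
Minimum is at δ with total 1820 blocks.

δ, total 1820 blocks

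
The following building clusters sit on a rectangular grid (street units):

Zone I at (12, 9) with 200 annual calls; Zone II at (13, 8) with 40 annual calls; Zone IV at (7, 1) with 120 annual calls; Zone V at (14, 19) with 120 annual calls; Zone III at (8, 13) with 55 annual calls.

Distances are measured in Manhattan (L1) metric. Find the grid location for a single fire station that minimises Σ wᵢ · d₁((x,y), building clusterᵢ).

(12, 9)

Manhattan distance separates: Σwᵢ(|x−xᵢ|+|y−yᵢ|) = Σwᵢ|x−xᵢ| + Σwᵢ|y−yᵢ|, so x and y are optimised independently as 1-D weighted medians.
Total weight W = 535; half = 267.5.
x-coordinate, sorted with cumulative weight:
  x=7 (Zone IV, w=120) cum 120
  x=8 (Zone III, w=55) cum 175
  x=12 (Zone I, w=200) cum 375  ← median
  x=13 (Zone II, w=40) cum 415
  x=14 (Zone V, w=120) cum 535
⇒ x* = 12
y-coordinate, sorted with cumulative weight:
  y=1 (Zone IV, w=120) cum 120
  y=8 (Zone II, w=40) cum 160
  y=9 (Zone I, w=200) cum 360  ← median
  y=13 (Zone III, w=55) cum 415
  y=19 (Zone V, w=120) cum 535
⇒ y* = 9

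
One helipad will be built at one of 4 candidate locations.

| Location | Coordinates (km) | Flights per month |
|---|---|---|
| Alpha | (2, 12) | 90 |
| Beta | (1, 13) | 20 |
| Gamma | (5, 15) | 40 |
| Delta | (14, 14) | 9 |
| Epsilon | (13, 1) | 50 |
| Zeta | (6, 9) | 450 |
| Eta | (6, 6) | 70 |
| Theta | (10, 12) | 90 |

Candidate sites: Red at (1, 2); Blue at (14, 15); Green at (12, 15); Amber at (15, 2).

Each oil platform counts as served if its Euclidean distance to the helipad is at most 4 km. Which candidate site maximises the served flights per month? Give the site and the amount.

Coverage radius r = 4 km; a point is covered iff (Δx)²+(Δy)² ≤ 4² = 16.
  Red (1, 2): covers {none} → 0
  Blue (14, 15): covers {Delta} → 9
  Green (12, 15): covers {Delta, Theta} → 99
  Amber (15, 2): covers {Epsilon} → 50
Maximum coverage at Green: 99 flights per month.

Green, covering 99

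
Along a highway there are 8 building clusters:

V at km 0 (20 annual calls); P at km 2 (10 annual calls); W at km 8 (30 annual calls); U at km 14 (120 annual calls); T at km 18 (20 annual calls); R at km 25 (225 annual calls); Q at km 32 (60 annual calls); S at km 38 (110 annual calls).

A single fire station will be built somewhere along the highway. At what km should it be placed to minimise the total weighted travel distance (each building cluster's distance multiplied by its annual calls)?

x = 25

For a sum of weighted absolute distances on a line, the optimum is the weighted median (not the mean). Total weight W = 595; half-weight = 297.5.
Sort by position and accumulate weight:
  km 0 (V, w=20) → cum 20
  km 2 (P, w=10) → cum 30
  km 8 (W, w=30) → cum 60
  km 14 (U, w=120) → cum 180
  km 18 (T, w=20) → cum 200
  km 25 (R, w=225) → cum 425  ≥ 297.5 → median here
  km 32 (Q, w=60) → cum 485
  km 38 (S, w=110) → cum 595
Optimal location: km 25.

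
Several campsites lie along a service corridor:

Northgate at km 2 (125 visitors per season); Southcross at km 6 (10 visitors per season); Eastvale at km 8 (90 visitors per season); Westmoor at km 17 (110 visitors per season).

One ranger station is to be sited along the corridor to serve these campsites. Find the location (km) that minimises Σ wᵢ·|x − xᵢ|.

x = 8

For a sum of weighted absolute distances on a line, the optimum is the weighted median (not the mean). Total weight W = 335; half-weight = 167.5.
Sort by position and accumulate weight:
  km 2 (Northgate, w=125) → cum 125
  km 6 (Southcross, w=10) → cum 135
  km 8 (Eastvale, w=90) → cum 225  ≥ 167.5 → median here
  km 17 (Westmoor, w=110) → cum 335
Optimal location: km 8.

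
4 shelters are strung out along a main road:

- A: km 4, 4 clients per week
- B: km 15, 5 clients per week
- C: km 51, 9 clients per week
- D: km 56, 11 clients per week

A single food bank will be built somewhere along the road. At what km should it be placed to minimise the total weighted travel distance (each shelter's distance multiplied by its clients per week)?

For a sum of weighted absolute distances on a line, the optimum is the weighted median (not the mean). Total weight W = 29; half-weight = 14.5.
Sort by position and accumulate weight:
  km 4 (A, w=4) → cum 4
  km 15 (B, w=5) → cum 9
  km 51 (C, w=9) → cum 18  ≥ 14.5 → median here
  km 56 (D, w=11) → cum 29
Optimal location: km 51.

x = 51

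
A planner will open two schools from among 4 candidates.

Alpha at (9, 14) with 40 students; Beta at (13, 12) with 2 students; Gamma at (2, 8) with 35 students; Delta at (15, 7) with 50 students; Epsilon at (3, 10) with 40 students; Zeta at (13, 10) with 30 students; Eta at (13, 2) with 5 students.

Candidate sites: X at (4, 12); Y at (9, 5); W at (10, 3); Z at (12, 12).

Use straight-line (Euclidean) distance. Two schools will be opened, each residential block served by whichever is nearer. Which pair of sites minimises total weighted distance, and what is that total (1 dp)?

Evaluate every pair (each demand assigned to the nearer of the two):
  {X, Z}: total = 801.1
  {X, Y}: total = 1010.8
  {X, W}: total = 1043.8
  {Y, Z}: total = 1108.8
  {W, Z}: total = 1219.6
  {Y, W}: total = 1479.2
Best pair: {X, Z} with total 801.1.

{X, Z}, total 801.1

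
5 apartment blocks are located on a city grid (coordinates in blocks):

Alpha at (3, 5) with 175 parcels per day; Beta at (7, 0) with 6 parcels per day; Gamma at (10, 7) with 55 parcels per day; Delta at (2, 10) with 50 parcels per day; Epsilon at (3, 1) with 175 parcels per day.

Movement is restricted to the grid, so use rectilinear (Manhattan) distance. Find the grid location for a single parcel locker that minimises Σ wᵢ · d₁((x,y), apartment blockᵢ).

(3, 5)

Manhattan distance separates: Σwᵢ(|x−xᵢ|+|y−yᵢ|) = Σwᵢ|x−xᵢ| + Σwᵢ|y−yᵢ|, so x and y are optimised independently as 1-D weighted medians.
Total weight W = 461; half = 230.5.
x-coordinate, sorted with cumulative weight:
  x=2 (Delta, w=50) cum 50
  x=3 (Alpha, w=175) cum 225
  x=3 (Epsilon, w=175) cum 400  ← median
  x=7 (Beta, w=6) cum 406
  x=10 (Gamma, w=55) cum 461
⇒ x* = 3
y-coordinate, sorted with cumulative weight:
  y=0 (Beta, w=6) cum 6
  y=1 (Epsilon, w=175) cum 181
  y=5 (Alpha, w=175) cum 356  ← median
  y=7 (Gamma, w=55) cum 411
  y=10 (Delta, w=50) cum 461
⇒ y* = 5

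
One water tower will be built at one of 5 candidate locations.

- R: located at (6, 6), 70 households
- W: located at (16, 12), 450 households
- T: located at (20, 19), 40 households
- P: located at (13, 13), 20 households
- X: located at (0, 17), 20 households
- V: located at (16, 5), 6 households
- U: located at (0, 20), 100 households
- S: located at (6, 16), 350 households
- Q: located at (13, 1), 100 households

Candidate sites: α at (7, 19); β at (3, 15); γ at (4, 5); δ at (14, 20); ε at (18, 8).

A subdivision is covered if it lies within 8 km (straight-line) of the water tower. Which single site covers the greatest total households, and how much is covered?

ε, covering 476

Coverage radius r = 8 km; a point is covered iff (Δx)²+(Δy)² ≤ 8² = 64.
  α (7, 19): covers {X, U, S} → 470
  β (3, 15): covers {X, U, S} → 470
  γ (4, 5): covers {R} → 70
  δ (14, 20): covers {T, P} → 60
  ε (18, 8): covers {W, P, V} → 476
Maximum coverage at ε: 476 households.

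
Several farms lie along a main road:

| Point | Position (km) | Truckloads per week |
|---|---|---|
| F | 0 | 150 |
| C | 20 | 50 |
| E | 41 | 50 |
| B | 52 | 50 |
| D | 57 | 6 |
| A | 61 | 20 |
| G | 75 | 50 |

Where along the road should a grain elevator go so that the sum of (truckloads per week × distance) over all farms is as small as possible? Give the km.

For a sum of weighted absolute distances on a line, the optimum is the weighted median (not the mean). Total weight W = 376; half-weight = 188.
Sort by position and accumulate weight:
  km 0 (F, w=150) → cum 150
  km 20 (C, w=50) → cum 200  ≥ 188 → median here
  km 41 (E, w=50) → cum 250
  km 52 (B, w=50) → cum 300
  km 57 (D, w=6) → cum 306
  km 61 (A, w=20) → cum 326
  km 75 (G, w=50) → cum 376
Optimal location: km 20.

x = 20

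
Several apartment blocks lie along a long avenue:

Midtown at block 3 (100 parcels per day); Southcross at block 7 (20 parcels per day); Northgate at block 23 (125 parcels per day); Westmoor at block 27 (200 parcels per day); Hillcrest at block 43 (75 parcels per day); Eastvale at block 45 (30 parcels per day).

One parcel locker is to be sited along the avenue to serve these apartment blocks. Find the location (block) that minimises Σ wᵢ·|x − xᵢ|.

For a sum of weighted absolute distances on a line, the optimum is the weighted median (not the mean). Total weight W = 550; half-weight = 275.
Sort by position and accumulate weight:
  block 3 (Midtown, w=100) → cum 100
  block 7 (Southcross, w=20) → cum 120
  block 23 (Northgate, w=125) → cum 245
  block 27 (Westmoor, w=200) → cum 445  ≥ 275 → median here
  block 43 (Hillcrest, w=75) → cum 520
  block 45 (Eastvale, w=30) → cum 550
Optimal location: block 27.

x = 27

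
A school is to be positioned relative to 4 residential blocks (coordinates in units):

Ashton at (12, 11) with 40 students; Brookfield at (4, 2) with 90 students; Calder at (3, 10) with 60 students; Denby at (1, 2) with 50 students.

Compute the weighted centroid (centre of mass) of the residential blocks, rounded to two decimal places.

The minimiser of Σwᵢ‖p−pᵢ‖² is the weighted centroid p* = (Σwᵢpᵢ)/(Σwᵢ).
Σwᵢ = 240.
Σwᵢxᵢ = 40·12 + 90·4 + 60·3 + 50·1 = 1070.
Σwᵢyᵢ = 40·11 + 90·2 + 60·10 + 50·2 = 1320.
x* = 1070/240 = 4.46, y* = 1320/240 = 5.50.

(4.46, 5.50)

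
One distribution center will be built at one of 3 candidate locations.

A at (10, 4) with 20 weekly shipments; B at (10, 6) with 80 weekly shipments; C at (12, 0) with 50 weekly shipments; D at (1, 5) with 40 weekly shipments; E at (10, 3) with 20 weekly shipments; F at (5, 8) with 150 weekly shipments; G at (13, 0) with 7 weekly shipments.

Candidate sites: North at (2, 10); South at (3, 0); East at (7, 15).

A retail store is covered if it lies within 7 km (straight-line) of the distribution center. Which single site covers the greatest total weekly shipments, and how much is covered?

North, covering 190

Coverage radius r = 7 km; a point is covered iff (Δx)²+(Δy)² ≤ 7² = 49.
  North (2, 10): covers {D, F} → 190
  South (3, 0): covers {D} → 40
  East (7, 15): covers {none} → 0
Maximum coverage at North: 190 weekly shipments.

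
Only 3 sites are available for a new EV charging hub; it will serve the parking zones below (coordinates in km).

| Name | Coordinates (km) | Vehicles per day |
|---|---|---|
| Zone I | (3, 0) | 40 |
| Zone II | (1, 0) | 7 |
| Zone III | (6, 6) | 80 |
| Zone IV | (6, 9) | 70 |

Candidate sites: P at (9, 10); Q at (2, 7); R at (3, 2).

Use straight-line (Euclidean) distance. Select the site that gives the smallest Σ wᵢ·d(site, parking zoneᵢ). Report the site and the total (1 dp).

Q, total 975.2 km

Total weighted distance at each candidate:
  P (9, 10): total = 1177.5
  Q (2, 7): total = 975.2
  R (3, 2): total = 1032.9
Minimum is at Q with total 975.2 km.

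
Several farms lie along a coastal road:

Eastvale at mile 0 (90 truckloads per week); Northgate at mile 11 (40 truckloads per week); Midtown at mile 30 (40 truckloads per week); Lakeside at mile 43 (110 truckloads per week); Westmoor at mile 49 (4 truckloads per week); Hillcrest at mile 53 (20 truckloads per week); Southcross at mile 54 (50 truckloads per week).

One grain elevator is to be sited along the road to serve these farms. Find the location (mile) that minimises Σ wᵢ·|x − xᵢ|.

For a sum of weighted absolute distances on a line, the optimum is the weighted median (not the mean). Total weight W = 354; half-weight = 177.
Sort by position and accumulate weight:
  mile 0 (Eastvale, w=90) → cum 90
  mile 11 (Northgate, w=40) → cum 130
  mile 30 (Midtown, w=40) → cum 170
  mile 43 (Lakeside, w=110) → cum 280  ≥ 177 → median here
  mile 49 (Westmoor, w=4) → cum 284
  mile 53 (Hillcrest, w=20) → cum 304
  mile 54 (Southcross, w=50) → cum 354
Optimal location: mile 43.

x = 43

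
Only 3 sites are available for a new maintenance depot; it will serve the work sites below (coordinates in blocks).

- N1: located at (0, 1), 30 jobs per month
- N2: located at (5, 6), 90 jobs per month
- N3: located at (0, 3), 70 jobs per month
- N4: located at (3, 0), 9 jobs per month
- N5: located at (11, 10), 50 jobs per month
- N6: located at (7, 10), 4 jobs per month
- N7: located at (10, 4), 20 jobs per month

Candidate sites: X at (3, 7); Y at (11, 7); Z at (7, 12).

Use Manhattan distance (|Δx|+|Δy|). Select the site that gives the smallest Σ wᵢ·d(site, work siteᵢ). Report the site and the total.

Total weighted distance at each candidate:
  X (3, 7): total = 1871
  Y (11, 7): total = 2583
  Z (7, 12): total = 3052
Minimum is at X with total 1871 blocks.

X, total 1871 blocks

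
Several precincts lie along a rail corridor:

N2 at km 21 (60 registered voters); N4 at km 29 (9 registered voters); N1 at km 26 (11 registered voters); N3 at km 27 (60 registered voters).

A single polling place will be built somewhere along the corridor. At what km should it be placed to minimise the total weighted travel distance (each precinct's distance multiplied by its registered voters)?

For a sum of weighted absolute distances on a line, the optimum is the weighted median (not the mean). Total weight W = 140; half-weight = 70.
Sort by position and accumulate weight:
  km 21 (N2, w=60) → cum 60
  km 26 (N1, w=11) → cum 71  ≥ 70 → median here
  km 27 (N3, w=60) → cum 131
  km 29 (N4, w=9) → cum 140
Optimal location: km 26.

x = 26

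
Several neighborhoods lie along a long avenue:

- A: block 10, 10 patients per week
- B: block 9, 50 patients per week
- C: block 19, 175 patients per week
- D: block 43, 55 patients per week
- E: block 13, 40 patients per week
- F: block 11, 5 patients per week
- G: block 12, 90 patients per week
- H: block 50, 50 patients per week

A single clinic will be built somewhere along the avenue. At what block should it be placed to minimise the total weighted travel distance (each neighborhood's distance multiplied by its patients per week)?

x = 19

For a sum of weighted absolute distances on a line, the optimum is the weighted median (not the mean). Total weight W = 475; half-weight = 237.5.
Sort by position and accumulate weight:
  block 9 (B, w=50) → cum 50
  block 10 (A, w=10) → cum 60
  block 11 (F, w=5) → cum 65
  block 12 (G, w=90) → cum 155
  block 13 (E, w=40) → cum 195
  block 19 (C, w=175) → cum 370  ≥ 237.5 → median here
  block 43 (D, w=55) → cum 425
  block 50 (H, w=50) → cum 475
Optimal location: block 19.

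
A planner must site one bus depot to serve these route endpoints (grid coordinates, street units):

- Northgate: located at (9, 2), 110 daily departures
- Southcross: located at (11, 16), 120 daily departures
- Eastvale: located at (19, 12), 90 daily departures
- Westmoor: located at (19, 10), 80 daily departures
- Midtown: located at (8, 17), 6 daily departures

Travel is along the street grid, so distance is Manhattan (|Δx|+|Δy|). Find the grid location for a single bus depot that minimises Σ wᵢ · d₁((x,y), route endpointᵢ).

(11, 12)

Manhattan distance separates: Σwᵢ(|x−xᵢ|+|y−yᵢ|) = Σwᵢ|x−xᵢ| + Σwᵢ|y−yᵢ|, so x and y are optimised independently as 1-D weighted medians.
Total weight W = 406; half = 203.
x-coordinate, sorted with cumulative weight:
  x=8 (Midtown, w=6) cum 6
  x=9 (Northgate, w=110) cum 116
  x=11 (Southcross, w=120) cum 236  ← median
  x=19 (Eastvale, w=90) cum 326
  x=19 (Westmoor, w=80) cum 406
⇒ x* = 11
y-coordinate, sorted with cumulative weight:
  y=2 (Northgate, w=110) cum 110
  y=10 (Westmoor, w=80) cum 190
  y=12 (Eastvale, w=90) cum 280  ← median
  y=16 (Southcross, w=120) cum 400
  y=17 (Midtown, w=6) cum 406
⇒ y* = 12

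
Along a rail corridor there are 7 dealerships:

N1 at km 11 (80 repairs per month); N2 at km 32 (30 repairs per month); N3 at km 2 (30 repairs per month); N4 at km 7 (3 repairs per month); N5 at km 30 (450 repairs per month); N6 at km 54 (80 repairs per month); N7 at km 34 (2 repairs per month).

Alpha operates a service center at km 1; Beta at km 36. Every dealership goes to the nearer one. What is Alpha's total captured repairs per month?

The indifferent point is the midpoint (1+36)/2 = 18.5; dealerships left of it (closer to Alpha at 1) go to Alpha, those right go to Beta.
  N3 at 2 (w=30) → Alpha
  N4 at 7 (w=3) → Alpha
  N1 at 11 (w=80) → Alpha
  N5 at 30 (w=450) → Beta
  N2 at 32 (w=30) → Beta
  N7 at 34 (w=2) → Beta
  N6 at 54 (w=80) → Beta
Alpha captures 113; Beta captures 562.

113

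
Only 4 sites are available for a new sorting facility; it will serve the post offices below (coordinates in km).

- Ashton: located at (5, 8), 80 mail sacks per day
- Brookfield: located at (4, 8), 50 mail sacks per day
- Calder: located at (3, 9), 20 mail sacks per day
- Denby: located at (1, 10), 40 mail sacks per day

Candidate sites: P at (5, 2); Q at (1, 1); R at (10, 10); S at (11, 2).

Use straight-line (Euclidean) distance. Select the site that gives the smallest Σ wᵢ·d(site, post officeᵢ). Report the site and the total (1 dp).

Total weighted distance at each candidate:
  P (5, 2): total = 1287.5
  Q (1, 1): total = 1550.7
  R (10, 10): total = 1248.5
  S (11, 2): total = 1864.7
Minimum is at R with total 1248.5 km.

R, total 1248.5 km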